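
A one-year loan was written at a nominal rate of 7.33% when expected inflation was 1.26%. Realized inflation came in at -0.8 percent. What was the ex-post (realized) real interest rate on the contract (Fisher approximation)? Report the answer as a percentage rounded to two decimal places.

8.13%

Ex-post: 7.33% − (-0.8%) = 8.130%
So the realized real rate is 8.13%.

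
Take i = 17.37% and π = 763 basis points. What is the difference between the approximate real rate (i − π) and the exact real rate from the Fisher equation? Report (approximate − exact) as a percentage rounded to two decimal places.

Approximate: r ≈ 17.370% − 7.630% = 9.7400%
Exact: (1 + 0.1737)/(1 + 0.0763) − 1 = 9.0495%
Error = 9.7400% − 9.0495% = 0.6905% → 0.69%.

0.69%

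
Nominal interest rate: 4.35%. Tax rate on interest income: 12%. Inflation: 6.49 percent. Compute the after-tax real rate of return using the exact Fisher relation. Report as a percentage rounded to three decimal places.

-2.500%

After-tax nominal return = 4.35% × (1 − 0.12) = 3.8280%.
1 + r = 1.03828 / 1.06490 = 0.975002
After-tax real rate = 0.975002 − 1 → -2.500%.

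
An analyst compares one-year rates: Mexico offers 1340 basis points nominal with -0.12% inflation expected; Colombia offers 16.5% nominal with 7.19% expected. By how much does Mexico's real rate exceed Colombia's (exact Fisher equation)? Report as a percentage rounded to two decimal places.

Mexico: (1 + 0.1340)/(1 − 0.0012) − 1 = 13.5362%
Colombia: (1 + 0.1650)/(1 + 0.0719) − 1 = 8.6855%
Differential = 13.5362% − 8.6855% = 4.8507% → 4.85%.

4.85%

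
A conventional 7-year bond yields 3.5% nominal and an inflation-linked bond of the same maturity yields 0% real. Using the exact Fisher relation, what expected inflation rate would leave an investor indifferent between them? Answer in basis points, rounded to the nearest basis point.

350 basis points

(1 + π) = (1 + i)/(1 + r) = 1.03500 / 1.00000 = 1.035000
Break-even inflation = 1.035000 − 1 → 350 basis points.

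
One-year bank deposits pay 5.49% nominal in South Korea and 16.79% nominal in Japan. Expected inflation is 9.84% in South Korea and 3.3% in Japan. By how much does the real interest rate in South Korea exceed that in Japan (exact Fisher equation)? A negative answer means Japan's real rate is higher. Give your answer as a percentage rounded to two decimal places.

-17.02%

South Korea: (1 + 0.0549)/(1 + 0.0984) − 1 = -3.9603%
Japan: (1 + 0.1679)/(1 + 0.0330) − 1 = 13.0591%
Differential = -3.9603% − 13.0591% = -17.0194% → -17.02%.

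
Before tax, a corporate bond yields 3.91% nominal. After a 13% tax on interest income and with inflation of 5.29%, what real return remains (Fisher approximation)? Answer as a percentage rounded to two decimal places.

After-tax nominal return = 3.91% × (1 − 0.13) = 3.4017%.
r ≈ 3.4017% − 5.29% → -1.89%.

-1.89%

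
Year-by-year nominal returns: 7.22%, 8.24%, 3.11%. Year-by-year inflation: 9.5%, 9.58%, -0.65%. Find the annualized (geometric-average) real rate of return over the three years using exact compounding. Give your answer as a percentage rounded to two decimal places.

Nominal growth factor = 1.0722 × 1.0824 × 1.0311 = 1.19664236
Price-level growth factor = 1.0950 × 1.0958 × 0.9935 = 1.19210164
Real growth factor = 1.19664236 / 1.19210164 = 1.00380900
Annualized real rate = 1.00380900^(1/3) − 1 = 0.1268% → 0.13%.

0.13%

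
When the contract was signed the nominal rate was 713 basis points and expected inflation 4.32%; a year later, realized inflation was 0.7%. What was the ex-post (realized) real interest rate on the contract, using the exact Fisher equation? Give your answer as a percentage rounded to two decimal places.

6.39%

Ex-post: (1 + 0.0713)/(1 + 0.0070) − 1 = 6.3853%
So the realized real rate is 6.39%.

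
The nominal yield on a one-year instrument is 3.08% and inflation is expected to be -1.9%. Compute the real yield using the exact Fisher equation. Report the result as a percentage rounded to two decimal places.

By the Fisher equation, 1 + r = (1 + i)/(1 + π).
1 + r = 1.03080 / 0.98100 = 1.050765
r = 1.050765 − 1 = 5.0765%, i.e. 5.08%.

5.08%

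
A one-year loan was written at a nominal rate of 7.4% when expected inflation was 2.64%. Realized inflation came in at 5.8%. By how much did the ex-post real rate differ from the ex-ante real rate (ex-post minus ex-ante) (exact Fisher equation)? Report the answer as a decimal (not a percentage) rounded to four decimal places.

Ex-ante: (1 + 0.0740)/(1 + 0.0264) − 1 = 4.6376%
Ex-post: (1 + 0.0740)/(1 + 0.0580) − 1 = 1.5123%
Difference (ex-post − ex-ante) = -3.1253% → -0.0313.

-0.0313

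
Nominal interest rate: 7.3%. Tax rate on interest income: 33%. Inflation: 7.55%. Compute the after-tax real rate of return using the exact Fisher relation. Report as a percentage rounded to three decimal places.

-2.472%

After-tax nominal return = 7.3% × (1 − 0.33) = 4.8910%.
1 + r = 1.04891 / 1.07550 = 0.975277
After-tax real rate = 0.975277 − 1 → -2.472%.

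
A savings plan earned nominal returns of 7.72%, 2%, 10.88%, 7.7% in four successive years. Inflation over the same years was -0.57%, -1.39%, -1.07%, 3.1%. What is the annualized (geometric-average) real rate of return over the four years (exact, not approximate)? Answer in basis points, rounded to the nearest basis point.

Nominal growth factor = 1.0772 × 1.0200 × 1.1088 × 1.0770 = 1.312095473
Price-level growth factor = 0.9943 × 0.9861 × 0.9893 × 1.0310 = 1.000057733
Real growth factor = 1.312095473 / 1.000057733 = 1.312019726
Annualized real rate = 1.312019726^(1/4) − 1 = 7.02496% → 702 basis points.

702 basis points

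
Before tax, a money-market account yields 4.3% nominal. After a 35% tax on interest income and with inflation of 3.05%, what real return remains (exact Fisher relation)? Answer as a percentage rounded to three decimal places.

-0.247%

After-tax nominal return = 4.3% × (1 − 0.35) = 2.7950%.
1 + r = 1.02795 / 1.03050 = 0.9975255
After-tax real rate = 0.9975255 − 1 → -0.247%.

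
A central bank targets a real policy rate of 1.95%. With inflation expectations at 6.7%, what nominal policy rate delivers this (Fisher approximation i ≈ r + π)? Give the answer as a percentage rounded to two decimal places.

8.65%

i ≈ r + π = 1.95% + 6.7% = 8.65%.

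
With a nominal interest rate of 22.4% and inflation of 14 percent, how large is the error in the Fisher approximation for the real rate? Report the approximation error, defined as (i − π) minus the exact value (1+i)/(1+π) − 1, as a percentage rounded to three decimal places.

Approximate: r ≈ 22.400% − 14.000% = 8.4000%
Exact: (1 + 0.2240)/(1 + 0.1400) − 1 = 7.3684%
Error = 8.4000% − 7.3684% = 1.0316% → 1.032%.

1.032%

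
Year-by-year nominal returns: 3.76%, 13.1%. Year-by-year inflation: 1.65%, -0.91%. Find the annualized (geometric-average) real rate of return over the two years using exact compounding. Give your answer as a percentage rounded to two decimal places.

Nominal growth factor = 1.0376 × 1.1310 = 1.17352560
Price-level growth factor = 1.0165 × 0.9909 = 1.00724985
Real growth factor = 1.17352560 / 1.00724985 = 1.16507895
Annualized real rate = 1.16507895^(1/2) − 1 = 7.9388% → 7.94%.

7.94%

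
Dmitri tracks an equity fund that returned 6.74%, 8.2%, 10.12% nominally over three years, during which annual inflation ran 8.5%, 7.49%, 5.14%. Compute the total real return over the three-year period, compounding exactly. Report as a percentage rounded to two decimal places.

3.72%

Nominal growth factor = 1.0674 × 1.0820 × 1.1012 = 1.271805
Price-level growth factor = 1.0850 × 1.0749 × 1.0514 = 1.226213
Real growth factor = 1.271805 / 1.226213 = 1.037182
Total real return = 1.037182 − 1 → 3.72%.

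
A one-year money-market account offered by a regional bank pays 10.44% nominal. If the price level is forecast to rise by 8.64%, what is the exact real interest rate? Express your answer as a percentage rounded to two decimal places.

1.66%

1 + r = 1.10440 / 1.08640 = 1.016568
r = 1.016568 − 1 = 1.6568%, i.e. 1.66%.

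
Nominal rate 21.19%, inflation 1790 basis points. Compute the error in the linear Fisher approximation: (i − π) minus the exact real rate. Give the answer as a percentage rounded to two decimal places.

Approximate: r ≈ 21.190% − 17.900% = 3.2900%
Exact: (1 + 0.2119)/(1 + 0.1790) − 1 = 2.7905%
Error = 3.2900% − 2.7905% = 0.4995% → 0.50%.

0.50%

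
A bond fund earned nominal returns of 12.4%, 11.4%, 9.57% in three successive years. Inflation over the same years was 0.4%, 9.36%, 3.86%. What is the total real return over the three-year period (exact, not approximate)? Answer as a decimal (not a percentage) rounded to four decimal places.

0.2031

Compound the nominal returns: 1.1240 × 1.1140 × 1.0957 = 1.371965.
Compound inflation: 1.0040 × 1.0936 × 1.0386 = 1.140356.
Deflate: 1.371965 / 1.140356 = 1.203103.
Total real return = 1.203103 − 1 → 0.2031.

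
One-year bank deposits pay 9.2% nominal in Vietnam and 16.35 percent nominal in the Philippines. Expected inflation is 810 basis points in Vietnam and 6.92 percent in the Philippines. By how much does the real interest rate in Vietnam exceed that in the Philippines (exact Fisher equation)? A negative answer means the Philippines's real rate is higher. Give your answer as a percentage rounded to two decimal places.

-7.80%

Vietnam: (1 + 0.0920)/(1 + 0.0810) − 1 = 1.0176%
The Philippines: (1 + 0.1635)/(1 + 0.0692) − 1 = 8.8197%
Differential = 1.0176% − 8.8197% = -7.8021% → -7.80%.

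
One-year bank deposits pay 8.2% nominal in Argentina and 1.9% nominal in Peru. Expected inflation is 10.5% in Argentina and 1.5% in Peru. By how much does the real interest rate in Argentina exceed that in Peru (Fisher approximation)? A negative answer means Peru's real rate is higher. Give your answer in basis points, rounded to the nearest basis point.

-270 basis points

Argentina: 8.2% − 10.5% = -2.300%
Peru: 1.9% − 1.5% = 0.400%
Differential = -2.700% → -270 basis points.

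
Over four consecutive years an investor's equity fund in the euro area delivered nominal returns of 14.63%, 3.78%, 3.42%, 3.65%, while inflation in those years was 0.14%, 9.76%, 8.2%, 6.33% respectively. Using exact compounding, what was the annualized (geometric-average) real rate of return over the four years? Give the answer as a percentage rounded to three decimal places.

0.210%

Compound the nominal returns: 1.1463 × 1.0378 × 1.0342 × 1.0365 = 1.27522201.
Compound inflation: 1.0014 × 1.0976 × 1.0820 × 1.0633 = 1.26454637.
Deflate: 1.27522201 / 1.26454637 = 1.00844226.
Annualized real rate = 1.00844226^(1/4) − 1 = 0.2104% → 0.210%.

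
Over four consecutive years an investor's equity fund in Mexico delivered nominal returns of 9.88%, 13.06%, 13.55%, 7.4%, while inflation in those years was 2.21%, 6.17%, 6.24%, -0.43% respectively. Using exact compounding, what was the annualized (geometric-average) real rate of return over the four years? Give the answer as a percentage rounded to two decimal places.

7.18%

Compound the nominal returns: 1.0988 × 1.1306 × 1.1355 × 1.0740 = 1.51502239.
Compound inflation: 1.0221 × 1.0617 × 1.0624 × 0.9957 = 1.14792040.
Deflate: 1.51502239 / 1.14792040 = 1.31979743.
Annualized real rate = 1.31979743^(1/4) − 1 = 7.1832% → 7.18%.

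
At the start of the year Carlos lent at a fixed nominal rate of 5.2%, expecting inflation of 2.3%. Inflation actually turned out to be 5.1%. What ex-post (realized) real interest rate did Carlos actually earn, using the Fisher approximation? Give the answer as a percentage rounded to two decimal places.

0.10%

Ex-post: 5.2% − 5.1% = 0.100%
So the realized real rate is 0.10%.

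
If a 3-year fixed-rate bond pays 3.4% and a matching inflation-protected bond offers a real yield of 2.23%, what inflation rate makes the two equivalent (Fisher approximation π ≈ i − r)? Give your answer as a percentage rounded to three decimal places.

1.170%

π ≈ i − r = 3.4% − 2.23% → 1.170%.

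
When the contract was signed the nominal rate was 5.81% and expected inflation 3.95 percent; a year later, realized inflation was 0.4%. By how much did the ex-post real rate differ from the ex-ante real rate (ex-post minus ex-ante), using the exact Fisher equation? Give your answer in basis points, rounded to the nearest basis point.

360 basis points

Ex-ante: (1 + 0.0581)/(1 + 0.0395) − 1 = 1.7893%
Ex-post: (1 + 0.0581)/(1 + 0.0040) − 1 = 5.3884%
Difference (ex-post − ex-ante) = 3.5991% → 360 basis points.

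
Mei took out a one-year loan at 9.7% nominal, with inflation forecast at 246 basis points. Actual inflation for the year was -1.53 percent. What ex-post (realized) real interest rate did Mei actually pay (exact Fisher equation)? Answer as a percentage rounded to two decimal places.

11.40%

Ex-post: (1 + 0.0970)/(1 − 0.0153) − 1 = 11.4045%
So the realized real rate is 11.40%.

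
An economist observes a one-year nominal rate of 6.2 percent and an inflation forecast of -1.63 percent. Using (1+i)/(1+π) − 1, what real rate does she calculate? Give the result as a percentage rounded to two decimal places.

1 + r = 1.06200 / 0.98370 = 1.079597
r = 1.079597 − 1 = 7.9597%, i.e. 7.96%.

7.96%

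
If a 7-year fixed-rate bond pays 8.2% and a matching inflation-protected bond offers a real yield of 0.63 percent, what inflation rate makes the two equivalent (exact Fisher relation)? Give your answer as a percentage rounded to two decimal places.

7.52%

(1 + π) = (1 + i)/(1 + r) = 1.08200 / 1.00630 = 1.075226
Break-even inflation = 1.075226 − 1 → 7.52%.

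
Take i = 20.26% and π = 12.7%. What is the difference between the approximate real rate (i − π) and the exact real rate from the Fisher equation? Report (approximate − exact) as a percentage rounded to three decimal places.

Approximate: r ≈ 20.260% − 12.700% = 7.5600%
Exact: (1 + 0.2026)/(1 + 0.1270) − 1 = 6.7081%
Error = 7.5600% − 6.7081% = 0.8519% → 0.852%.

0.852%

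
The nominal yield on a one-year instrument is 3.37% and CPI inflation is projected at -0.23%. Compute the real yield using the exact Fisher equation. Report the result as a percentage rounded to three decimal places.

3.608%

By the Fisher identity, 1 + r = (1 + i)/(1 + π).
1 + r = 1.03370 / 0.99770 = 1.036083
r = 1.036083 − 1 = 3.6083%, i.e. 3.608%.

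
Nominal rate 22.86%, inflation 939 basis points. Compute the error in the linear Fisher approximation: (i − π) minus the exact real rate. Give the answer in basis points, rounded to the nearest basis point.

Approximate: r ≈ 22.860% − 9.390% = 13.4700%
Exact: (1 + 0.2286)/(1 + 0.0939) − 1 = 12.3137%
Error = 13.4700% − 12.3137% = 1.1563% → 116 basis points.

116 basis points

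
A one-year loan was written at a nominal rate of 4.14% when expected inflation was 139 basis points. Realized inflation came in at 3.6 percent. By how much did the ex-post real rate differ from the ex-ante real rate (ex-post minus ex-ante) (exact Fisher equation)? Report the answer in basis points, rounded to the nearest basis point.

Ex-ante: (1 + 0.0414)/(1 + 0.0139) − 1 = 2.7123%
Ex-post: (1 + 0.0414)/(1 + 0.0360) − 1 = 0.5212%
Difference (ex-post − ex-ante) = -2.1911% → -219 basis points.

-219 basis points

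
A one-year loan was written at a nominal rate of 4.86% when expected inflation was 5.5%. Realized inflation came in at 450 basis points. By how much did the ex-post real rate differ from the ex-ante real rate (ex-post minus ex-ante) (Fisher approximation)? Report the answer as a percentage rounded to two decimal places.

Ex-ante: 4.86% − 5.5% = -0.640%
Ex-post: 4.86% − 4.5% = 0.360%
Difference (ex-post − ex-ante) = 1.0000% → 1.00%.

1.00%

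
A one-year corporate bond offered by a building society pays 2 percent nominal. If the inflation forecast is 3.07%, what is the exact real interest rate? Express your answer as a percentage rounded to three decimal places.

-1.038%

By the Fisher equation, 1 + r = (1 + i)/(1 + π).
1 + r = 1.02000 / 1.03070 = 0.989619
r = 0.989619 − 1 = -1.0381%, i.e. -1.038%.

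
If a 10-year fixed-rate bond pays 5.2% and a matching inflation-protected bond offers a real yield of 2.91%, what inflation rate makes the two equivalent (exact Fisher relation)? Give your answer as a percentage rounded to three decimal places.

2.225%

(1 + π) = (1 + i)/(1 + r) = 1.05200 / 1.02910 = 1.022252
Break-even inflation = 1.022252 − 1 → 2.225%.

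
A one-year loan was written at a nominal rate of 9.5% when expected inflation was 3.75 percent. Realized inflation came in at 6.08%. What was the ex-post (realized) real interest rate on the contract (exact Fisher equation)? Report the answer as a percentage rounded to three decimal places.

3.224%

Ex-post: (1 + 0.0950)/(1 + 0.0608) − 1 = 3.2240%
So the realized real rate is 3.224%.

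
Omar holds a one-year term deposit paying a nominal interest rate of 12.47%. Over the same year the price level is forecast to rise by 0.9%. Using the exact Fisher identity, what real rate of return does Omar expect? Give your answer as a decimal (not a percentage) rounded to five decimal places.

1 + r = 1.12470 / 1.00900 = 1.114668
r = 1.114668 − 1 = 11.4668%, i.e. 0.11467.

0.11467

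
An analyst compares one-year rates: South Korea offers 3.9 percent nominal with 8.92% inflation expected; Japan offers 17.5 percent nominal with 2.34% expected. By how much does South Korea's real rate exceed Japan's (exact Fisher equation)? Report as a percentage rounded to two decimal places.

-19.42%

South Korea: (1 + 0.0390)/(1 + 0.0892) − 1 = -4.6089%
Japan: (1 + 0.1750)/(1 + 0.0234) − 1 = 14.8134%
Differential = -4.6089% − 14.8134% = -19.4223% → -19.42%.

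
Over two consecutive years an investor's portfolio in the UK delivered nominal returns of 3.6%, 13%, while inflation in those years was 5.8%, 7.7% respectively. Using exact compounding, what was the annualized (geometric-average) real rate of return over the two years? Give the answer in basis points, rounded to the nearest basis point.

Compound the nominal returns: 1.0360 × 1.1300 = 1.17068000.
Compound inflation: 1.0580 × 1.0770 = 1.13946600.
Deflate: 1.17068000 / 1.13946600 = 1.02739353.
Annualized real rate = 1.02739353^(1/2) − 1 = 1.3604% → 136 basis points.

136 basis points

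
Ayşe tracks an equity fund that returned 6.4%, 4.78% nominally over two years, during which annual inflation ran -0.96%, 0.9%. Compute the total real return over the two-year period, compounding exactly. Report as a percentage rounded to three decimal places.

Compound the nominal returns: 1.0640 × 1.0478 = 1.11485920.
Compound inflation: 0.9904 × 1.0090 = 0.99931360.
Deflate: 1.11485920 / 0.99931360 = 1.11562496.
Total real return = 1.11562496 − 1 → 11.562%.

11.562%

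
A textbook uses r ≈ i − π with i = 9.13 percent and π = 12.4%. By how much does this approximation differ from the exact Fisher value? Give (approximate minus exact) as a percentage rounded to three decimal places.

-0.361%

Approximate: r ≈ 9.130% − 12.400% = -3.2700%
Exact: (1 + 0.0913)/(1 + 0.1240) − 1 = -2.9093%
Error = -3.2700% − (-2.9093%) = -0.3607% → -0.361%.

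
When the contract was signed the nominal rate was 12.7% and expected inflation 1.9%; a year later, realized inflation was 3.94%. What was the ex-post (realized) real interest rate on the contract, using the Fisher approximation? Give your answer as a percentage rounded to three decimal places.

8.760%

Ex-post: 12.7% − 3.94% = 8.760%
So the realized real rate is 8.760%.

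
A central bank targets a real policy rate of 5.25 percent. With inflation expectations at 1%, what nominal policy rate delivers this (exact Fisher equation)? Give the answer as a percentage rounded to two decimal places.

6.30%

(1 + i) = (1 + r)(1 + π) = 1.05250 × 1.01000 = 1.063025
i = 1.063025 − 1, so the required nominal rate is 6.30%.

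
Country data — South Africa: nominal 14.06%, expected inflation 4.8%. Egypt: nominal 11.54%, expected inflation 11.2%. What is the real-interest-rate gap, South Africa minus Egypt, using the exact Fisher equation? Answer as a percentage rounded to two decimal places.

8.53%

South Africa: (1 + 0.1406)/(1 + 0.0480) − 1 = 8.8359%
Egypt: (1 + 0.1154)/(1 + 0.1120) − 1 = 0.3058%
Differential = 8.8359% − 0.3058% = 8.5301% → 8.53%.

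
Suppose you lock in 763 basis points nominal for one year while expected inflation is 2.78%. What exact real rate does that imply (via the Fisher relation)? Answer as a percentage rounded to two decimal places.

4.72%

By the Fisher relation, 1 + r = (1 + i)/(1 + π).
1 + r = 1.07630 / 1.02780 = 1.047188
r = 1.047188 − 1 = 4.7188%, i.e. 4.72%.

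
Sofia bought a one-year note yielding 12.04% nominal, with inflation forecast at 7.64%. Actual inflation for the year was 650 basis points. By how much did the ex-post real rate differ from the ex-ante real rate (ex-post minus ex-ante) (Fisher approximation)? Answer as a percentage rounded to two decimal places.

Ex-ante: 12.04% − 7.64% = 4.400%
Ex-post: 12.04% − 6.5% = 5.540%
Difference (ex-post − ex-ante) = 1.1400% → 1.14%.

1.14%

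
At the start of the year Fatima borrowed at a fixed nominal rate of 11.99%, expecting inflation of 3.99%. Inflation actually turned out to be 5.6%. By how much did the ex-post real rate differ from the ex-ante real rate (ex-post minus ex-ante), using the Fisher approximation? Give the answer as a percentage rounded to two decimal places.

-1.61%

Ex-ante: 11.99% − 3.99% = 8.000%
Ex-post: 11.99% − 5.6% = 6.390%
Difference (ex-post − ex-ante) = -1.6100% → -1.61%.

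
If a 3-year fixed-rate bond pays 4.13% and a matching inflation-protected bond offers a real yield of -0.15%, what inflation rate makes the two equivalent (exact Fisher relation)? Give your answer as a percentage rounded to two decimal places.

(1 + π) = (1 + i)/(1 + r) = 1.04130 / 0.99850 = 1.042864
Break-even inflation = 1.042864 − 1 → 4.29%.

4.29%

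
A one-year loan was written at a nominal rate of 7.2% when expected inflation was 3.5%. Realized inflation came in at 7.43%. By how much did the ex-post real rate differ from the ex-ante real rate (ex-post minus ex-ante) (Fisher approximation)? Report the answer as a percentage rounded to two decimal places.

-3.93%

Ex-ante: 7.2% − 3.5% = 3.700%
Ex-post: 7.2% − 7.43% = -0.230%
Difference (ex-post − ex-ante) = -3.9300% → -3.93%.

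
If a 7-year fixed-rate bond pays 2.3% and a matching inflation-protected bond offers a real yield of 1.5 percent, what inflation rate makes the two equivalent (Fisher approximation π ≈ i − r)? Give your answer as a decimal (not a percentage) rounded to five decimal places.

0.00800

π ≈ i − r = 2.3% − 1.5% → 0.00800.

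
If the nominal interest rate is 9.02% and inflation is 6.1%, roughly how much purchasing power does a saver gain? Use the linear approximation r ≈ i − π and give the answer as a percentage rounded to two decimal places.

r ≈ i − π = 9.02% − 6.1% = 2.92%.

2.92%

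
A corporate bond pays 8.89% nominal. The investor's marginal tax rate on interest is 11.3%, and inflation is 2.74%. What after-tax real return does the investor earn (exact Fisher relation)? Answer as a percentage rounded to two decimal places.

5.01%

After-tax nominal return = 8.89% × (1 − 0.113) = 7.88543%.
1 + r = 1.0788543 / 1.02740 = 1.050082
After-tax real rate = 1.050082 − 1 → 5.01%.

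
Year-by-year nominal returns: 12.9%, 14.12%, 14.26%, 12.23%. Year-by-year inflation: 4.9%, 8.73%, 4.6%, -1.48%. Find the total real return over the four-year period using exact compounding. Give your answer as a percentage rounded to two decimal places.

Compound the nominal returns: 1.1290 × 1.1412 × 1.1426 × 1.1223 = 1.652186.
Compound inflation: 1.0490 × 1.0873 × 1.0460 × 0.9852 = 1.175387.
Deflate: 1.652186 / 1.175387 = 1.405652.
Total real return = 1.405652 − 1 → 40.57%.

40.57%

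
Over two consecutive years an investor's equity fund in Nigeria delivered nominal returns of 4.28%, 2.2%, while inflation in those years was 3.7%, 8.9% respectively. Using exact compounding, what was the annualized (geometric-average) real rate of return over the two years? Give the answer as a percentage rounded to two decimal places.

-2.85%

Nominal growth factor = 1.0428 × 1.0220 = 1.06574160
Price-level growth factor = 1.0370 × 1.0890 = 1.12929300
Real growth factor = 1.06574160 / 1.12929300 = 0.94372461
Annualized real rate = 0.94372461^(1/2) − 1 = -2.8545% → -2.85%.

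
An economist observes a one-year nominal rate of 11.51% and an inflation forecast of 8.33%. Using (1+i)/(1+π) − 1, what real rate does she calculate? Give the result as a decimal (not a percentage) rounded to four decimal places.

0.0294

By the Fisher identity, 1 + r = (1 + i)/(1 + π).
1 + r = 1.11510 / 1.08330 = 1.029355
r = 1.029355 − 1 = 2.9355%, i.e. 0.0294.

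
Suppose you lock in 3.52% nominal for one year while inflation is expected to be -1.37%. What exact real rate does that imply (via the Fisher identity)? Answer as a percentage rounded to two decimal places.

By the Fisher identity, 1 + r = (1 + i)/(1 + π).
1 + r = 1.03520 / 0.98630 = 1.049579
r = 1.049579 − 1 = 4.9579%, i.e. 4.96%.

4.96%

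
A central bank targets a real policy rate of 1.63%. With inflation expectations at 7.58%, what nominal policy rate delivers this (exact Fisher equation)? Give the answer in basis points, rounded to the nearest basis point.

933 basis points

(1 + i) = (1 + r)(1 + π) = 1.01630 × 1.07580 = 1.09333554
i = 1.09333554 − 1, so the required nominal rate is 933 basis points.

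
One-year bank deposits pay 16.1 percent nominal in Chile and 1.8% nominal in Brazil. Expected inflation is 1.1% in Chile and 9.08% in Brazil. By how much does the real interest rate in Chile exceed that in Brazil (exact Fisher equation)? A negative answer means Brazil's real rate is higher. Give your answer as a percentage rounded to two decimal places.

21.51%

Chile: (1 + 0.1610)/(1 + 0.0110) − 1 = 14.8368%
Brazil: (1 + 0.0180)/(1 + 0.0908) − 1 = -6.6740%
Differential = 14.8368% − (-6.6740%) = 21.5108% → 21.51%.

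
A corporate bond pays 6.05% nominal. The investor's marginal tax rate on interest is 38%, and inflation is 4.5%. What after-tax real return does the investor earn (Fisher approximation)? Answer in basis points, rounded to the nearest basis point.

After-tax nominal return = 6.05% × (1 − 0.38) = 3.7510%.
r ≈ 3.7510% − 4.5% → -75 basis points.

-75 basis points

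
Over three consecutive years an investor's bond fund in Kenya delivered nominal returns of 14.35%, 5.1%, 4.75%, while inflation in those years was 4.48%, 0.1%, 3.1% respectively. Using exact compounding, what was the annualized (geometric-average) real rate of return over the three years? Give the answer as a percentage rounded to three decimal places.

Nominal growth factor = 1.1435 × 1.0510 × 1.0475 = 1.258904879
Price-level growth factor = 1.0448 × 1.0010 × 1.0310 = 1.078265989
Real growth factor = 1.258904879 / 1.078265989 = 1.167527207
Annualized real rate = 1.167527207^(1/3) − 1 = 5.29854% → 5.299%.

5.299%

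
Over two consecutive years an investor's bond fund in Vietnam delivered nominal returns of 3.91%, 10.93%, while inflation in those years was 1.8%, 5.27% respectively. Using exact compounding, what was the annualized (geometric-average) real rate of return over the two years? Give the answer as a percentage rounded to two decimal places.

3.71%

Nominal growth factor = 1.0391 × 1.1093 = 1.15267363
Price-level growth factor = 1.0180 × 1.0527 = 1.07164860
Real growth factor = 1.15267363 / 1.07164860 = 1.07560783
Annualized real rate = 1.07560783^(1/2) − 1 = 3.7115% → 3.71%.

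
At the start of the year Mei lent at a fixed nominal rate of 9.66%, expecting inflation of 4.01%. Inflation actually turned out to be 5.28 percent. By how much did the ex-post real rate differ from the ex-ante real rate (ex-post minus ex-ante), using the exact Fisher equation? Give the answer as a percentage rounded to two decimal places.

-1.27%

Ex-ante: (1 + 0.0966)/(1 + 0.0401) − 1 = 5.4322%
Ex-post: (1 + 0.0966)/(1 + 0.0528) − 1 = 4.1603%
Difference (ex-post − ex-ante) = -1.2718% → -1.27%.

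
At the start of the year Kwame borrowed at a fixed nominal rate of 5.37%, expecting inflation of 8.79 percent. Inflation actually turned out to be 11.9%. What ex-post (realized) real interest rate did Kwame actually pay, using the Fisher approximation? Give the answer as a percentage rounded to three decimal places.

-6.530%

Ex-post: 5.37% − 11.9% = -6.530%
So the realized real rate is -6.530%.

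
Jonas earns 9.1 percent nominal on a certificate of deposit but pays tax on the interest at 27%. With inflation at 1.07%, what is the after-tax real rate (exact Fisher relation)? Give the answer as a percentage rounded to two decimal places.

5.51%

After-tax nominal return = 9.1% × (1 − 0.27) = 6.6430%.
1 + r = 1.06643 / 1.01070 = 1.055140
After-tax real rate = 1.055140 − 1 → 5.51%.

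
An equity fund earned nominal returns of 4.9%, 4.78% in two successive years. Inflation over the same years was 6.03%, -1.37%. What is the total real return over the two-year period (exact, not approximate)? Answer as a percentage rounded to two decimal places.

5.10%

Compound the nominal returns: 1.0490 × 1.0478 = 1.099142.
Compound inflation: 1.0603 × 0.9863 = 1.045774.
Deflate: 1.099142 / 1.045774 = 1.051032.
Total real return = 1.051032 − 1 → 5.10%.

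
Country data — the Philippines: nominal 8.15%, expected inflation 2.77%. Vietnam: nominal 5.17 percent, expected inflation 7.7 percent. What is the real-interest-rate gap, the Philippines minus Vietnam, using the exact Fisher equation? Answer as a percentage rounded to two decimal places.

7.58%

The Philippines: (1 + 0.0815)/(1 + 0.0277) − 1 = 5.2350%
Vietnam: (1 + 0.0517)/(1 + 0.0770) − 1 = -2.3491%
Differential = 5.2350% − (-2.3491%) = 7.5841% → 7.58%.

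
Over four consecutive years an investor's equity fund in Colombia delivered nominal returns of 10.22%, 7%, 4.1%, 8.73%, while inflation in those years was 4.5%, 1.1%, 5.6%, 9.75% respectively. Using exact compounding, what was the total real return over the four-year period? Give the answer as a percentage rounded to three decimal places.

9.021%

Nominal growth factor = 1.1022 × 1.0700 × 1.0410 × 1.0873 = 1.334886
Price-level growth factor = 1.0450 × 1.0110 × 1.0560 × 1.0975 = 1.224435
Real growth factor = 1.334886 / 1.224435 = 1.090206
Total real return = 1.090206 − 1 → 9.021%.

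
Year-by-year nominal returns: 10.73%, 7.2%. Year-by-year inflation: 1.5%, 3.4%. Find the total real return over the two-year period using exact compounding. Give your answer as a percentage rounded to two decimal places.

Nominal growth factor = 1.1073 × 1.0720 = 1.187026
Price-level growth factor = 1.0150 × 1.0340 = 1.049510
Real growth factor = 1.187026 / 1.049510 = 1.131028
Total real return = 1.131028 − 1 → 13.10%.

13.10%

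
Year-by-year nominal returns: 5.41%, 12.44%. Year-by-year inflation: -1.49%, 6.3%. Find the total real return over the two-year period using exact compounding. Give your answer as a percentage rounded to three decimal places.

Nominal growth factor = 1.0541 × 1.1244 = 1.185230
Price-level growth factor = 0.9851 × 1.0630 = 1.047161
Real growth factor = 1.185230 / 1.047161 = 1.131850
Total real return = 1.131850 − 1 → 13.185%.

13.185%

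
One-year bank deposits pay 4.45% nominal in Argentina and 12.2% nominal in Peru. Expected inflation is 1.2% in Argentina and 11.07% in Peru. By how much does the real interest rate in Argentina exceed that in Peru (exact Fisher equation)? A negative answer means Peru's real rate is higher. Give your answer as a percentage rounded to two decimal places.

2.19%

Argentina: (1 + 0.0445)/(1 + 0.0120) − 1 = 3.2115%
Peru: (1 + 0.1220)/(1 + 0.1107) − 1 = 1.0174%
Differential = 3.2115% − 1.0174% = 2.1941% → 2.19%.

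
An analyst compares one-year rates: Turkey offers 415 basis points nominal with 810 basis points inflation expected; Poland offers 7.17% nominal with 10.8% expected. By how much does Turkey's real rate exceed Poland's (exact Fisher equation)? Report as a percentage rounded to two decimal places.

-0.38%

Turkey: (1 + 0.0415)/(1 + 0.0810) − 1 = -3.6540%
Poland: (1 + 0.0717)/(1 + 0.1080) − 1 = -3.2762%
Differential = -3.6540% − (-3.2762%) = -0.3779% → -0.38%.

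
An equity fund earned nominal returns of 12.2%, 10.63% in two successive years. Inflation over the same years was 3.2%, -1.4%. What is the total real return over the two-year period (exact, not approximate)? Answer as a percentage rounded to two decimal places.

21.99%

Nominal growth factor = 1.1220 × 1.1063 = 1.241269
Price-level growth factor = 1.0320 × 0.9860 = 1.017552
Real growth factor = 1.241269 / 1.017552 = 1.219858
Total real return = 1.219858 − 1 → 21.99%.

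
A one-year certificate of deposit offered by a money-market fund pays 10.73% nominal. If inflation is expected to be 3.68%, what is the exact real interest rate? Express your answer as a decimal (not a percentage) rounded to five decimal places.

By the Fisher relation, 1 + r = (1 + i)/(1 + π).
1 + r = 1.10730 / 1.03680 = 1.067998
r = 1.067998 − 1 = 6.7998%, i.e. 0.06800.

0.06800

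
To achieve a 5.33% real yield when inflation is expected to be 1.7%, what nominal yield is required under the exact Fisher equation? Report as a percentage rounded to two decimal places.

(1 + i) = (1 + r)(1 + π) = 1.05330 × 1.01700 = 1.0712061
i = 1.0712061 − 1, so the required nominal rate is 7.12%.

7.12%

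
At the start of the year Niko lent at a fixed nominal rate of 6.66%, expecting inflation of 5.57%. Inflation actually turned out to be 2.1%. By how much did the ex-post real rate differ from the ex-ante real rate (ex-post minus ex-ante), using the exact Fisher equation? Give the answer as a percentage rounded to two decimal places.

3.43%

Ex-ante: (1 + 0.0666)/(1 + 0.0557) − 1 = 1.0325%
Ex-post: (1 + 0.0666)/(1 + 0.0210) − 1 = 4.4662%
Difference (ex-post − ex-ante) = 3.4337% → 3.43%.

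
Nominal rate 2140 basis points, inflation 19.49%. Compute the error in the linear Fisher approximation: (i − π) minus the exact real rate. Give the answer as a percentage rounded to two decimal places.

Approximate: r ≈ 21.400% − 19.490% = 1.9100%
Exact: (1 + 0.2140)/(1 + 0.1949) − 1 = 1.5985%
Error = 1.9100% − 1.5985% = 0.3115% → 0.31%.

0.31%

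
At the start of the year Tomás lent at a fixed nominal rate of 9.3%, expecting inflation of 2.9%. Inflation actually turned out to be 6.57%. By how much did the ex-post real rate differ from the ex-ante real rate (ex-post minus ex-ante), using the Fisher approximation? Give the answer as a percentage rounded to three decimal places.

-3.670%

Ex-ante: 9.3% − 2.9% = 6.400%
Ex-post: 9.3% − 6.57% = 2.730%
Difference (ex-post − ex-ante) = -3.6700% → -3.670%.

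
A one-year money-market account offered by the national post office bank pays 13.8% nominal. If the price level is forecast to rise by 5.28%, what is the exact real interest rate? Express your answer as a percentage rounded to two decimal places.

1 + r = 1.13800 / 1.05280 = 1.080927
r = 1.080927 − 1 = 8.0927%, i.e. 8.09%.

8.09%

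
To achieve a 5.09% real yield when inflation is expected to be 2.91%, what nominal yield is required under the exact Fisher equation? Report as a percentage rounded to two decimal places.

8.15%

(1 + i) = (1 + r)(1 + π) = 1.05090 × 1.02910 = 1.08148119
i = 1.08148119 − 1, so the required nominal rate is 8.15%.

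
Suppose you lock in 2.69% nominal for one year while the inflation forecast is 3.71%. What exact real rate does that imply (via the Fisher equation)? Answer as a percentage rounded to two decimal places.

1 + r = 1.02690 / 1.03710 = 0.990165
r = 0.990165 − 1 = -0.9835%, i.e. -0.98%.

-0.98%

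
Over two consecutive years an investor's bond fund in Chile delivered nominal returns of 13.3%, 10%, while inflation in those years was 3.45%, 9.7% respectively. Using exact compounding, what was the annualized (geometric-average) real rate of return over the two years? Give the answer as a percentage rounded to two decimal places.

Nominal growth factor = 1.1330 × 1.1000 = 1.24630000
Price-level growth factor = 1.0345 × 1.0970 = 1.13484650
Real growth factor = 1.24630000 / 1.13484650 = 1.09821020
Annualized real rate = 1.09821020^(1/2) − 1 = 4.7955% → 4.80%.

4.80%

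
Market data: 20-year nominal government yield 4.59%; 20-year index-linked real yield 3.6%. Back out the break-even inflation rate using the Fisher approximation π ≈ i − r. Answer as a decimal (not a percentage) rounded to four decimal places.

0.0099

π ≈ i − r = 4.59% − 3.6% → 0.0099.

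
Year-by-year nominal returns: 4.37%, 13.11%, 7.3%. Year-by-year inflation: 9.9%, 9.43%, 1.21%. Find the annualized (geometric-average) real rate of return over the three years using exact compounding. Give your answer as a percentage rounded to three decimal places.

Nominal growth factor = 1.0437 × 1.1311 × 1.0730 = 1.26670769
Price-level growth factor = 1.0990 × 1.0943 × 1.0121 = 1.21718759
Real growth factor = 1.26670769 / 1.21718759 = 1.04068403
Annualized real rate = 1.04068403^(1/3) − 1 = 1.3381% → 1.338%.

1.338%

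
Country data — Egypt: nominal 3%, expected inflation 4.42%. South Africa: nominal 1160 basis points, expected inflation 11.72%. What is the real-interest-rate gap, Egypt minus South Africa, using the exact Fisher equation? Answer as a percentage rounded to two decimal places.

Egypt: (1 + 0.0300)/(1 + 0.0442) − 1 = -1.3599%
South Africa: (1 + 0.1160)/(1 + 0.1172) − 1 = -0.1074%
Differential = -1.3599% − (-0.1074%) = -1.2525% → -1.25%.

-1.25%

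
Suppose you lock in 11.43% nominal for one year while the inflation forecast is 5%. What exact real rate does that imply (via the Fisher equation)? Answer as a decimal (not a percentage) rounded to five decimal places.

0.06124

1 + r = 1.11430 / 1.05000 = 1.061238
r = 1.061238 − 1 = 6.1238%, i.e. 0.06124.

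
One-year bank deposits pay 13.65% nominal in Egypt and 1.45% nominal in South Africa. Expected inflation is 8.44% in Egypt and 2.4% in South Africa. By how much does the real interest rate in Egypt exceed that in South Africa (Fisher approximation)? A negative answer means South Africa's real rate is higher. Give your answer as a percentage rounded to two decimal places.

Egypt: 13.65% − 8.44% = 5.210%
South Africa: 1.45% − 2.4% = -0.950%
Differential = 6.160% → 6.16%.

6.16%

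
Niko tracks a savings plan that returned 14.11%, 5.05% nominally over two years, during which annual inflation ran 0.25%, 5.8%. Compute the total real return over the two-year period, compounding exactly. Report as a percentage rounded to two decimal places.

13.02%

Nominal growth factor = 1.1411 × 1.0505 = 1.198726
Price-level growth factor = 1.0025 × 1.0580 = 1.060645
Real growth factor = 1.198726 / 1.060645 = 1.130185
Total real return = 1.130185 − 1 → 13.02%.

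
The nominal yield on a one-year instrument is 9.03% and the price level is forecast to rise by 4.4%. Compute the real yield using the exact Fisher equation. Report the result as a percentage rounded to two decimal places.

By the Fisher equation, 1 + r = (1 + i)/(1 + π).
1 + r = 1.09030 / 1.04400 = 1.044349
r = 1.044349 − 1 = 4.4349%, i.e. 4.43%.

4.43%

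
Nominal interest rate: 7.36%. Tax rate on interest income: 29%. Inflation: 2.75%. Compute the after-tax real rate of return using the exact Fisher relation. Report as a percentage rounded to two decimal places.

After-tax nominal return = 7.36% × (1 − 0.29) = 5.2256%.
1 + r = 1.052256 / 1.02750 = 1.024093
After-tax real rate = 1.024093 − 1 → 2.41%.

2.41%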